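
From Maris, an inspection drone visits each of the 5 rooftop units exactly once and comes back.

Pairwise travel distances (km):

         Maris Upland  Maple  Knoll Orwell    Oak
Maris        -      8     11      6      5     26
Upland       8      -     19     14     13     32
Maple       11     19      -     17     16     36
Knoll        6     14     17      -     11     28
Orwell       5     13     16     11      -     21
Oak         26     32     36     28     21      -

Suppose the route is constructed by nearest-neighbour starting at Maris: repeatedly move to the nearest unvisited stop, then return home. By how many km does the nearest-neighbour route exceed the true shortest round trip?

Maris: Orwell=5, Knoll=6, Upland=8, Maple=11, Oak=26 ⇒ Orwell
Orwell: Knoll=11, Upland=13, Maple=16, Oak=21 ⇒ Knoll
Knoll: Upland=14, Maple=17, Oak=28 ⇒ Upland
Upland: Maple=19, Oak=32 ⇒ Maple
Maple: Oak=36 ⇒ Oak
NN route Maris → Orwell → Knoll → Upland → Maple → Oak → Maris costs 111.
Optimal: Maris → Upland → Maple → Knoll → Oak → Orwell → Maris costs 98 (by enumerating all 60 distinct tours).
Excess = 111 − 98 = 13.

13 km longer than the optimal tour.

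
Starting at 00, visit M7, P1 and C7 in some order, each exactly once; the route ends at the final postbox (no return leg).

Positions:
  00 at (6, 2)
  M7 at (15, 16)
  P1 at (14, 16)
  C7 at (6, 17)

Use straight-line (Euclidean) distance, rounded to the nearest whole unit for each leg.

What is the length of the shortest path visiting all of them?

24 — the minimum one-way total.

There are 3! = 6 possible orderings.
00 - M7 - P1 - C7: 17+1+8 = 26
00 - M7 - C7 - P1: 17+9+8 = 34
00 - P1 - M7 - C7: 16+1+9 = 26
00 - P1 - C7 - M7: 16+8+9 = 33
00 - C7 - M7 - P1: 15+9+1 = 25
00 - C7 - P1 - M7: 15+8+1 = 24
The minimum is 24.
One shortest path: 00 → C7 → P1 → M7.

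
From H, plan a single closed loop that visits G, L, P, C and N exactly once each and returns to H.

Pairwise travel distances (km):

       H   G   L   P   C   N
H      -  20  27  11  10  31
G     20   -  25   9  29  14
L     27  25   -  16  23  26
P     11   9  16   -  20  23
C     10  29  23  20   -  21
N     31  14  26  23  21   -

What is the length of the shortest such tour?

H-G-L-P-C-N-H: 20+25+16+20+21+31 = 133
H-G-L-P-N-C-H: 20+25+16+23+21+10 = 115
H-G-L-C-P-N-H: 20+25+23+20+23+31 = 142
H-G-L-C-N-P-H: 20+25+23+21+23+11 = 123
H-G-L-N-P-C-H: 20+25+26+23+20+10 = 124
H-G-L-N-C-P-H: 20+25+26+21+20+11 = 123
H-G-P-L-C-N-H: 20+9+16+23+21+31 = 120
H-G-P-L-N-C-H: 20+9+16+26+21+10 = 102
H-G-P-C-L-N-H: 20+9+20+23+26+31 = 129
H-G-P-C-N-L-H: 20+9+20+21+26+27 = 123
H-G-P-N-L-C-H: 20+9+23+26+23+10 = 111
H-G-P-N-C-L-H: 20+9+23+21+23+27 = 123
H-G-C-L-P-N-H: 20+29+23+16+23+31 = 142
H-G-C-L-N-P-H: 20+29+23+26+23+11 = 132
… (46 more)
H-P-G-N-L-C-H: 11+9+14+26+23+10 = 93  ← best
The minimum is 93.
One optimal route: H → P → G → N → L → C → H (or its reverse).

93 km — the shortest possible round trip.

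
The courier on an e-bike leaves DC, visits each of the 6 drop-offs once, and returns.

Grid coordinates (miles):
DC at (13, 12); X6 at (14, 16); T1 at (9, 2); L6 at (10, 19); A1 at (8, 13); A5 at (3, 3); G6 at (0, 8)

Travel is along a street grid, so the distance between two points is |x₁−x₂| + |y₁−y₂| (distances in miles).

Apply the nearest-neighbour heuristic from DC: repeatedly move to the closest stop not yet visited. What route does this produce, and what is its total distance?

At DC the remaining stops are X6 5, A1 6, L6 10, T1 14, G6 17, A5 19; go to X6.
At X6 the remaining stops are L6 7, A1 9, T1 19, G6 22, A5 24; go to L6.
At L6 the remaining stops are A1 8, T1 18, G6 21, A5 23; go to A1.
At A1 the remaining stops are T1 12, G6 13, A5 15; go to T1.
At T1 the remaining stops are A5 7, G6 15; go to A5.
At A5 the remaining stops are G6 8; go to G6.
Return G6→DC: 17.
Total = 5 + 7 + 8 + 12 + 7 + 8 + 17 = 64.

Total distance 64 miles via the nearest-neighbour route DC → X6 → L6 → A1 → T1 → A5 → G6 → DC.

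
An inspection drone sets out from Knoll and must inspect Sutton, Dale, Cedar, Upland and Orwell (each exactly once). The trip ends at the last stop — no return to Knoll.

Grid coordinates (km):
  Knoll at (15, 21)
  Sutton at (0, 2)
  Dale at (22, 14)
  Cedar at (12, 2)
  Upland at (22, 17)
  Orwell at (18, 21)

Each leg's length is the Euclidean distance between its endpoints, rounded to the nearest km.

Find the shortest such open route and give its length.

Minimum one-way distance = 40 km.

There are 5! = 120 possible orderings.
Knoll - Sutton - Dale - Cedar - Upland - Orwell: 24+25+16+18+6 = 89
Knoll - Sutton - Dale - Cedar - Orwell - Upland: 24+25+16+20+6 = 91
Knoll - Sutton - Dale - Upland - Cedar - Orwell: 24+25+3+18+20 = 90
Knoll - Sutton - Dale - Upland - Orwell - Cedar: 24+25+3+6+20 = 78
Knoll - Sutton - Dale - Orwell - Cedar - Upland: 24+25+8+20+18 = 95
Knoll - Sutton - Dale - Orwell - Upland - Cedar: 24+25+8+6+18 = 81
Knoll - Sutton - Cedar - Dale - Upland - Orwell: 24+12+16+3+6 = 61
Knoll - Sutton - Cedar - Dale - Orwell - Upland: 24+12+16+8+6 = 66
Knoll - Sutton - Cedar - Upland - Dale - Orwell: 24+12+18+3+8 = 65
Knoll - Sutton - Cedar - Upland - Orwell - Dale: 24+12+18+6+8 = 68
Knoll - Sutton - Cedar - Orwell - Dale - Upland: 24+12+20+8+3 = 67
Knoll - Sutton - Cedar - Orwell - Upland - Dale: 24+12+20+6+3 = 65
Knoll - Sutton - Upland - Dale - Cedar - Orwell: 24+27+3+16+20 = 90
Knoll - Sutton - Upland - Dale - Orwell - Cedar: 24+27+3+8+20 = 82
… (106 more)
Knoll - Orwell - Upland - Dale - Cedar - Sutton: 3+6+3+16+12 = 40  ← best
The minimum is 40.
One shortest path: Knoll → Orwell → Upland → Dale → Cedar → Sutton.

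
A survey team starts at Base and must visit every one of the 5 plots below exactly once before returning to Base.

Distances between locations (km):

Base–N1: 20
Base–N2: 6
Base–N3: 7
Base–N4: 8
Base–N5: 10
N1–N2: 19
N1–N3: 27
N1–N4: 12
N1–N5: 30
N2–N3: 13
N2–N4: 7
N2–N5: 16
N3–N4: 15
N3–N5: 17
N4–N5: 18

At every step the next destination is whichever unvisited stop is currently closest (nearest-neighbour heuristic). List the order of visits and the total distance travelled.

79 km along Base → N2 → N4 → N1 → N3 → N5 → Base.

From Base: distances to unvisited — N2=6, N3=7, N4=8, N5=10, N1=20. Nearest is N2 (6).
From N2: distances to unvisited — N4=7, N3=13, N5=16, N1=19. Nearest is N4 (7).
From N4: distances to unvisited — N1=12, N3=15, N5=18. Nearest is N1 (12).
From N1: distances to unvisited — N3=27, N5=30. Nearest is N3 (27).
From N3: distances to unvisited — N5=17. Nearest is N5 (17).
Return N5→Base: 10.
Total = 6 + 7 + 12 + 27 + 17 + 10 = 79.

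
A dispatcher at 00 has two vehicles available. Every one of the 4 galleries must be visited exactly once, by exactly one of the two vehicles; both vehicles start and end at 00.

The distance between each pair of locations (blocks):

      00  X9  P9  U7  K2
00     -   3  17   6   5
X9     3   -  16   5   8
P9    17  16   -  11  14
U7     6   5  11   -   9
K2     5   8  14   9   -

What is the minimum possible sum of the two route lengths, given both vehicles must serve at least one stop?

42 blocks — the smallest possible combined total.

There are 2^3 − 1 = 7 ways to divide the 4 stops into two non-empty groups. For each, the best each vehicle can do is its own shortest tour through its group:
  {X9} + {P9, U7, K2}: 6 + 36 = 42
  {P9} + {X9, U7, K2}: 34 + 22 = 56
  {X9, P9} + {U7, K2}: 36 + 20 = 56
  {U7} + {X9, P9, K2}: 12 + 38 = 50
  {X9, U7} + {P9, K2}: 14 + 36 = 50
  {P9, U7} + {X9, K2}: 34 + 16 = 50
  … (7 splits in total)
Best: vehicle 1 00 → X9 → 00 = 6; vehicle 2 00 → U7 → P9 → K2 → 00 = 36; combined 42.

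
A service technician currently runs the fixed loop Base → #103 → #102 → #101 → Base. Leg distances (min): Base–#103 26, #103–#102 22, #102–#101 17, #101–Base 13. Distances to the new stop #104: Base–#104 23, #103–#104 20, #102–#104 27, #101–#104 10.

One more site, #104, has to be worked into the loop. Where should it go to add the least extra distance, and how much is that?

Insertion cost between consecutive stops i–j is d(i,#104) + d(#104,j) − d(i,j):
  between Base and #103: 23 + 20 − 26 = 17
  between #103 and #102: 20 + 27 − 22 = 25
  between #102 and #101: 27 + 10 − 17 = 20
  between #101 and Base: 10 + 23 − 13 = 20
Cheapest insertion is between Base and #103, adding 17.
New total = 78 + 17 = 95.

Minimum extra distance: 17 min, inserting #104 between Base and #103.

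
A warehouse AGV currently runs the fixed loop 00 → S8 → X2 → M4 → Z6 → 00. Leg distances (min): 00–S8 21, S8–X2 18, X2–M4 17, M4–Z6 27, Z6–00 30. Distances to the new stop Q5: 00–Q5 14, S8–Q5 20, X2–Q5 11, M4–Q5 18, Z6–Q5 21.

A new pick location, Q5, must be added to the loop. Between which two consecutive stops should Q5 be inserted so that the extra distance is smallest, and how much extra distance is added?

Adding 5 min by placing Q5 on the Z6–00 leg.

Insertion cost between consecutive stops i–j is d(i,Q5) + d(Q5,j) − d(i,j):
  between 00 and S8: 14 + 20 − 21 = 13
  between S8 and X2: 20 + 11 − 18 = 13
  between X2 and M4: 11 + 18 − 17 = 12
  between M4 and Z6: 18 + 21 − 27 = 12
  between Z6 and 00: 21 + 14 − 30 = 5
Cheapest insertion is between Z6 and 00, adding 5.
New total = 113 + 5 = 118.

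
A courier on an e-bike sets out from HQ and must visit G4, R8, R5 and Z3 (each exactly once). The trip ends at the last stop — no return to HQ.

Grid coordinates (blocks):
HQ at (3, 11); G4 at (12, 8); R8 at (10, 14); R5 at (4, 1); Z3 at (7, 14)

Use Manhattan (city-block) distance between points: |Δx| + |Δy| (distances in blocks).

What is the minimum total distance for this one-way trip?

Minimum one-way distance = 33 blocks.

There are 4! = 24 possible orderings.
HQ - G4 - R8 - R5 - Z3: 12+8+19+16 = 55
HQ - G4 - R8 - Z3 - R5: 12+8+3+16 = 39
HQ - G4 - R5 - R8 - Z3: 12+15+19+3 = 49
HQ - G4 - R5 - Z3 - R8: 12+15+16+3 = 46
HQ - G4 - Z3 - R8 - R5: 12+11+3+19 = 45
HQ - G4 - Z3 - R5 - R8: 12+11+16+19 = 58
HQ - R8 - G4 - R5 - Z3: 10+8+15+16 = 49
HQ - R8 - G4 - Z3 - R5: 10+8+11+16 = 45
HQ - R8 - R5 - G4 - Z3: 10+19+15+11 = 55
HQ - R8 - R5 - Z3 - G4: 10+19+16+11 = 56
HQ - R8 - Z3 - G4 - R5: 10+3+11+15 = 39
HQ - R8 - Z3 - R5 - G4: 10+3+16+15 = 44
HQ - R5 - G4 - R8 - Z3: 11+15+8+3 = 37
HQ - R5 - G4 - Z3 - R8: 11+15+11+3 = 40
… (10 more)
HQ - Z3 - R8 - G4 - R5: 7+3+8+15 = 33  ← best
The minimum is 33.
One shortest path: HQ → Z3 → R8 → G4 → R5.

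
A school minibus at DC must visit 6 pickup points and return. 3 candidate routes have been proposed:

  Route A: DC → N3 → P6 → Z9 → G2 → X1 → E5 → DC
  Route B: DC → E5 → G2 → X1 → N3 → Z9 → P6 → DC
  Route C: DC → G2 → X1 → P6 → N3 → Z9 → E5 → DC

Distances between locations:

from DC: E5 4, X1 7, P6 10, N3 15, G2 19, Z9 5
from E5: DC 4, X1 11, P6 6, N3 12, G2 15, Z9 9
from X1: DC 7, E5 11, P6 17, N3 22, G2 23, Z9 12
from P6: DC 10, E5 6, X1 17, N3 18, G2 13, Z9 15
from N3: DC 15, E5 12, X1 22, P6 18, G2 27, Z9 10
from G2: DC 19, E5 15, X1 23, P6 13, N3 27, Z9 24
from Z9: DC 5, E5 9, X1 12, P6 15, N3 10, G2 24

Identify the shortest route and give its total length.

Route A: 15 + 18 + 15 + 24 + 23 + 11 + 4 = 110
Route B: 4 + 15 + 23 + 22 + 10 + 15 + 10 = 99
Route C: 19 + 23 + 17 + 18 + 10 + 9 + 4 = 100

Shortest is Route B, total 99.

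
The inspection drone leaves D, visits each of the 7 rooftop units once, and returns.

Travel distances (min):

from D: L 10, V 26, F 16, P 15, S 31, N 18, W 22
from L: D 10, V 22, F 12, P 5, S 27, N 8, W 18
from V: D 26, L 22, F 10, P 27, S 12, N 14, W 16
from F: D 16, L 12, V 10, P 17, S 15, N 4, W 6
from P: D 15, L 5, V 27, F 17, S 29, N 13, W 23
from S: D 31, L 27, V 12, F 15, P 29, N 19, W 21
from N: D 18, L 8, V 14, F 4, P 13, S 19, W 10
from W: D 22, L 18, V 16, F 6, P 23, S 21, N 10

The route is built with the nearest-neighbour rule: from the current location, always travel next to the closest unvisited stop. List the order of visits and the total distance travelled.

Nearest-neighbour total = 97 min; route D → L → P → N → F → W → V → S → D.

At D the remaining stops are L 10, P 15, F 16, N 18, W 22, V 26, S 31; go to L.
At L the remaining stops are P 5, N 8, F 12, W 18, V 22, S 27; go to P.
At P the remaining stops are N 13, F 17, W 23, V 27, S 29; go to N.
At N the remaining stops are F 4, W 10, V 14, S 19; go to F.
At F the remaining stops are W 6, V 10, S 15; go to W.
At W the remaining stops are V 16, S 21; go to V.
At V the remaining stops are S 12; go to S.
Return S→D: 31.
Total = 10 + 5 + 13 + 4 + 6 + 16 + 12 + 31 = 97.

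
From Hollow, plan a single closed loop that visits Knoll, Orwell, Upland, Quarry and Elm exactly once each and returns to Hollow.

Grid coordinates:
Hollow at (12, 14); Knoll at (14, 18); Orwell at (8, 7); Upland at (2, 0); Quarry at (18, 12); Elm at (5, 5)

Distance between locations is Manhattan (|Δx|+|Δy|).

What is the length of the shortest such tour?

Hollow-Knoll-Orwell-Upland-Quarry-Elm-Hollow: 6+17+13+28+20+16 = 100
Hollow-Knoll-Orwell-Upland-Elm-Quarry-Hollow: 6+17+13+8+20+8 = 72
Hollow-Knoll-Orwell-Quarry-Upland-Elm-Hollow: 6+17+15+28+8+16 = 90
Hollow-Knoll-Orwell-Quarry-Elm-Upland-Hollow: 6+17+15+20+8+24 = 90
Hollow-Knoll-Orwell-Elm-Upland-Quarry-Hollow: 6+17+5+8+28+8 = 72
Hollow-Knoll-Orwell-Elm-Quarry-Upland-Hollow: 6+17+5+20+28+24 = 100
Hollow-Knoll-Upland-Orwell-Quarry-Elm-Hollow: 6+30+13+15+20+16 = 100
Hollow-Knoll-Upland-Orwell-Elm-Quarry-Hollow: 6+30+13+5+20+8 = 82
Hollow-Knoll-Upland-Quarry-Orwell-Elm-Hollow: 6+30+28+15+5+16 = 100
Hollow-Knoll-Upland-Quarry-Elm-Orwell-Hollow: 6+30+28+20+5+11 = 100
Hollow-Knoll-Upland-Elm-Orwell-Quarry-Hollow: 6+30+8+5+15+8 = 72
Hollow-Knoll-Upland-Elm-Quarry-Orwell-Hollow: 6+30+8+20+15+11 = 90
Hollow-Knoll-Quarry-Orwell-Upland-Elm-Hollow: 6+10+15+13+8+16 = 68
Hollow-Knoll-Quarry-Orwell-Elm-Upland-Hollow: 6+10+15+5+8+24 = 68
… (46 more)
The minimum is 68.
One optimal route: Hollow → Knoll → Quarry → Orwell → Upland → Elm → Hollow (or its reverse).

68 — the shortest possible round trip.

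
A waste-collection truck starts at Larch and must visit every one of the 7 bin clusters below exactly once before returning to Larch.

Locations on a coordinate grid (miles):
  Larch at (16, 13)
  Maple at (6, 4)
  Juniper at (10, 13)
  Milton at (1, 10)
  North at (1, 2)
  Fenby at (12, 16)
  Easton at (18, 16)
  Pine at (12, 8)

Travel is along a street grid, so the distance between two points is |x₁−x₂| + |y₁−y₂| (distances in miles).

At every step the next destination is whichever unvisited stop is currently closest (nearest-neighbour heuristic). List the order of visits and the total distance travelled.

66 miles along Larch → Easton → Fenby → Juniper → Pine → Maple → North → Milton → Larch.

Larch → [Easton:5 / Juniper:6 / Fenby:7 / Pine:9 / Milton:18 / Maple:19 / North:26] → Easton (5)
Easton → [Fenby:6 / Juniper:11 / Pine:14 / Milton:23 / Maple:24 / North:31] → Fenby (6)
Fenby → [Juniper:5 / Pine:8 / Milton:17 / Maple:18 / North:25] → Juniper (5)
Juniper → [Pine:7 / Milton:12 / Maple:13 / North:20] → Pine (7)
Pine → [Maple:10 / Milton:13 / North:17] → Maple (10)
Maple → [North:7 / Milton:11] → North (7)
North → [Milton:8] → Milton (8)
Return Milton→Larch: 18.
Total = 5 + 6 + 5 + 7 + 10 + 7 + 8 + 18 = 66.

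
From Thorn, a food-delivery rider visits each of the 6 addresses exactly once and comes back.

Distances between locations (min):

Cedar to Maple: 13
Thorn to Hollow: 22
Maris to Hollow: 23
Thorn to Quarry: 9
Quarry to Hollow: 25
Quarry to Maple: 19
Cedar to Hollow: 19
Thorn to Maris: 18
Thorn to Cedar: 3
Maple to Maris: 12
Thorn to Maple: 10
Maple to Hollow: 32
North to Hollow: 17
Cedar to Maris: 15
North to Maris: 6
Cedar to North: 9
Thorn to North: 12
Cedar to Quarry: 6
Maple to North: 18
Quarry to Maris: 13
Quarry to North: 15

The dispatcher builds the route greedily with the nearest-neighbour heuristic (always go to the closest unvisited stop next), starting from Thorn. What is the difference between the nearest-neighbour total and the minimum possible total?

The nearest-neighbour route is 8 min longer than optimal.

Thorn: Cedar=3, Quarry=9, Maple=10, North=12, Maris=18, Hollow=22 ⇒ Cedar
Cedar: Quarry=6, North=9, Maple=13, Maris=15, Hollow=19 ⇒ Quarry
Quarry: Maris=13, North=15, Maple=19, Hollow=25 ⇒ Maris
Maris: North=6, Maple=12, Hollow=23 ⇒ North
North: Hollow=17, Maple=18 ⇒ Hollow
Hollow: Maple=32 ⇒ Maple
NN route Thorn → Cedar → Quarry → Maris → North → Hollow → Maple → Thorn costs 87.
Optimal: Thorn → Cedar → Quarry → Hollow → North → Maris → Maple → Thorn costs 79 (by enumerating all 360 distinct tours).
Excess = 87 − 79 = 8.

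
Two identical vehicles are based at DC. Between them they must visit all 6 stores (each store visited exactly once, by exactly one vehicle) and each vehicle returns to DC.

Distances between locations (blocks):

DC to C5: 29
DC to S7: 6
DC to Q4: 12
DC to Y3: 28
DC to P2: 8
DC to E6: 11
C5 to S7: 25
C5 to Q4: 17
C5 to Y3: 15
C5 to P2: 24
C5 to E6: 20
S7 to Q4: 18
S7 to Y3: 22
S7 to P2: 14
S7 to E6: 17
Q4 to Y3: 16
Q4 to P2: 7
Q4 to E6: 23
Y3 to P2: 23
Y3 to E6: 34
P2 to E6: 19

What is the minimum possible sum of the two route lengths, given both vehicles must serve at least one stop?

Check every non-empty split of the stops between the two vehicles; for each half take its own optimal tour:
  {C5} + {S7, Q4, Y3, P2, E6}: 58 + 81 = 139
  {S7} + {C5, Q4, Y3, P2, E6}: 12 + 77 = 89
  {C5, S7} + {Q4, Y3, P2, E6}: 60 + 76 = 136
  {Q4} + {C5, S7, Y3, P2, E6}: 24 + 89 = 113
  {C5, Q4} + {S7, Y3, P2, E6}: 58 + 81 = 139
  {S7, Q4} + {C5, Y3, P2, E6}: 36 + 77 = 113
  … (31 splits in total)
Best: vehicle 1 DC → S7 → DC = 12; vehicle 2 DC → P2 → Q4 → Y3 → C5 → E6 → DC = 77; combined 89.

89 blocks — the smallest possible combined total.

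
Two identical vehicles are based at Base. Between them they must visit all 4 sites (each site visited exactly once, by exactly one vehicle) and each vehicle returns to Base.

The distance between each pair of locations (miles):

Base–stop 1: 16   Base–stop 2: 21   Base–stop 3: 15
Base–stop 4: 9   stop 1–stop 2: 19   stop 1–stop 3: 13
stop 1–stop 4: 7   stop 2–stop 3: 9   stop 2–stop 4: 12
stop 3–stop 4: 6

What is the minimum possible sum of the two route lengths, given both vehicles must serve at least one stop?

77 miles — the smallest possible combined total.

Try each way of splitting the stops between the two vehicles (each non-empty) and, for each split, find the best tour for each vehicle:
  {stop 1} + {stop 2, stop 3, stop 4}: 32 + 45 = 77
  {stop 2} + {stop 1, stop 3, stop 4}: 42 + 44 = 86
  {stop 1, stop 2} + {stop 3, stop 4}: 56 + 30 = 86
  {stop 3} + {stop 1, stop 2, stop 4}: 30 + 56 = 86
  {stop 1, stop 3} + {stop 2, stop 4}: 44 + 42 = 86
  {stop 2, stop 3} + {stop 1, stop 4}: 45 + 32 = 77
  … (7 splits in total)
Best: vehicle 1 Base → stop 1 → Base = 32; vehicle 2 Base → stop 2 → stop 3 → stop 4 → Base = 45; combined 77.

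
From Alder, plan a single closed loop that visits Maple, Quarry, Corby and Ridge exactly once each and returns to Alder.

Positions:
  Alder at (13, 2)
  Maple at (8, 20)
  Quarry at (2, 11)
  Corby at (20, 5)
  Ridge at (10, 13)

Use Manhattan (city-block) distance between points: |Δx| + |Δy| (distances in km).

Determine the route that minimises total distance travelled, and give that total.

72 km — the shortest possible round trip.

Alder → Maple → Quarry → Corby → Ridge → Alder: 23+15+24+18+14 = 94
Alder → Maple → Quarry → Ridge → Corby → Alder: 23+15+10+18+10 = 76
Alder → Maple → Corby → Quarry → Ridge → Alder: 23+27+24+10+14 = 98
Alder → Maple → Corby → Ridge → Quarry → Alder: 23+27+18+10+20 = 98
Alder → Maple → Ridge → Quarry → Corby → Alder: 23+9+10+24+10 = 76
Alder → Maple → Ridge → Corby → Quarry → Alder: 23+9+18+24+20 = 94
Alder → Quarry → Maple → Corby → Ridge → Alder: 20+15+27+18+14 = 94
Alder → Quarry → Maple → Ridge → Corby → Alder: 20+15+9+18+10 = 72
Alder → Quarry → Corby → Maple → Ridge → Alder: 20+24+27+9+14 = 94
Alder → Quarry → Ridge → Maple → Corby → Alder: 20+10+9+27+10 = 76
Alder → Corby → Maple → Quarry → Ridge → Alder: 10+27+15+10+14 = 76
Alder → Corby → Quarry → Maple → Ridge → Alder: 10+24+15+9+14 = 72
The minimum is 72.
One optimal route: Alder → Quarry → Maple → Ridge → Corby → Alder (or its reverse).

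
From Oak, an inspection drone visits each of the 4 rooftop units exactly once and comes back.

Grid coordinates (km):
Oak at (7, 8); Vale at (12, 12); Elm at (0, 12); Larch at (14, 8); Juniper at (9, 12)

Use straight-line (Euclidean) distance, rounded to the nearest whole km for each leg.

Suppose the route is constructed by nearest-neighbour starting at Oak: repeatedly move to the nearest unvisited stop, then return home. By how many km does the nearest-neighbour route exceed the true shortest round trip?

The nearest-neighbour route is 3 km longer than optimal.

From Oak: Juniper=4, Vale=6, Larch=7, Elm=8 → choose Juniper (4).
From Juniper: Vale=3, Larch=6, Elm=9 → choose Vale (3).
From Vale: Larch=4, Elm=12 → choose Larch (4).
From Larch: Elm=15 → choose Elm (15).
NN route Oak → Juniper → Vale → Larch → Elm → Oak costs 34.
Optimal: Oak → Elm → Juniper → Vale → Larch → Oak costs 31 (by enumerating all 12 distinct tours).
Excess = 34 − 31 = 3.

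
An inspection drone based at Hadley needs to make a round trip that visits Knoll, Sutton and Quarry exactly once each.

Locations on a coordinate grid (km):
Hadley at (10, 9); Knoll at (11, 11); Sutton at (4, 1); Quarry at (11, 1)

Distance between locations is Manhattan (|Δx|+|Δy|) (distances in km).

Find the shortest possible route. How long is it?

With 3 stops there are 3!/2 = 3 distinct round trips (a route and its reverse cost the same).
Hadley → Knoll → Sutton → Quarry → Hadley: 3+17+7+9 = 36
Hadley → Knoll → Quarry → Sutton → Hadley: 3+10+7+14 = 34
Hadley → Sutton → Knoll → Quarry → Hadley: 14+17+10+9 = 50
The minimum is 34.
One optimal route: Hadley → Knoll → Quarry → Sutton → Hadley (or its reverse).

Minimum total distance: 34 km.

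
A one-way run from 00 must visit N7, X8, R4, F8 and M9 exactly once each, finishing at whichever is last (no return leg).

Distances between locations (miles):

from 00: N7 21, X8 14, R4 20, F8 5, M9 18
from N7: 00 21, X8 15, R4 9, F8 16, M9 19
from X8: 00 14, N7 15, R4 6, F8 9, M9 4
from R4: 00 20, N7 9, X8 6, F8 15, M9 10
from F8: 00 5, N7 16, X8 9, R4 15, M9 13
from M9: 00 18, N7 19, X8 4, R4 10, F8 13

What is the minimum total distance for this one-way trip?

There are 5! = 120 possible orderings.
00 → N7 → X8 → R4 → F8 → M9: 21+15+6+15+13 = 70
00 → N7 → X8 → R4 → M9 → F8: 21+15+6+10+13 = 65
00 → N7 → X8 → F8 → R4 → M9: 21+15+9+15+10 = 70
00 → N7 → X8 → F8 → M9 → R4: 21+15+9+13+10 = 68
00 → N7 → X8 → M9 → R4 → F8: 21+15+4+10+15 = 65
00 → N7 → X8 → M9 → F8 → R4: 21+15+4+13+15 = 68
00 → N7 → R4 → X8 → F8 → M9: 21+9+6+9+13 = 58
00 → N7 → R4 → X8 → M9 → F8: 21+9+6+4+13 = 53
00 → N7 → R4 → F8 → X8 → M9: 21+9+15+9+4 = 58
00 → N7 → R4 → F8 → M9 → X8: 21+9+15+13+4 = 62
00 → N7 → R4 → M9 → X8 → F8: 21+9+10+4+9 = 53
00 → N7 → R4 → M9 → F8 → X8: 21+9+10+13+9 = 62
00 → N7 → F8 → X8 → R4 → M9: 21+16+9+6+10 = 62
00 → N7 → F8 → X8 → M9 → R4: 21+16+9+4+10 = 60
… (106 more)
00 → F8 → X8 → M9 → R4 → N7: 5+9+4+10+9 = 37  ← best
The minimum is 37.
One shortest path: 00 → F8 → X8 → M9 → R4 → N7.

37 miles — the minimum one-way total.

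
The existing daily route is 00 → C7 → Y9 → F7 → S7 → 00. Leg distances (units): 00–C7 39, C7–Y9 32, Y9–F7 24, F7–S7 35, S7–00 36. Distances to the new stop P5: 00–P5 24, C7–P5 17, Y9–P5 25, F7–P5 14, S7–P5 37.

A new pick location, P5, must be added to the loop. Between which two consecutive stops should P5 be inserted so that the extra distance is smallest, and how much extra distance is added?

+2 — insert P5 between 00 and C7.

Insertion cost between consecutive stops i–j is d(i,P5) + d(P5,j) − d(i,j):
  between 00 and C7: 24 + 17 − 39 = 2
  between C7 and Y9: 17 + 25 − 32 = 10
  between Y9 and F7: 25 + 14 − 24 = 15
  between F7 and S7: 14 + 37 − 35 = 16
  between S7 and 00: 37 + 24 − 36 = 25
Cheapest insertion is between 00 and C7, adding 2.
New total = 166 + 2 = 168.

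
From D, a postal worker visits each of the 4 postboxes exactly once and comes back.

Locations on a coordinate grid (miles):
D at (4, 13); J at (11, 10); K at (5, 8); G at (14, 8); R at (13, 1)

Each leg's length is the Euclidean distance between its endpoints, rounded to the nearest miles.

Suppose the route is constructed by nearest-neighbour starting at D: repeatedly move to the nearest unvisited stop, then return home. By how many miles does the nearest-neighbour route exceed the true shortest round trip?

D: K=5, J=8, G=11, R=15 ⇒ K
K: J=6, G=9, R=11 ⇒ J
J: G=4, R=9 ⇒ G
G: R=7 ⇒ R
NN route D → K → J → G → R → D costs 37.
Optimal: D → J → G → R → K → D costs 35 (by enumerating all 12 distinct tours).
Excess = 37 − 35 = 2.

The nearest-neighbour route is 2 miles longer than optimal.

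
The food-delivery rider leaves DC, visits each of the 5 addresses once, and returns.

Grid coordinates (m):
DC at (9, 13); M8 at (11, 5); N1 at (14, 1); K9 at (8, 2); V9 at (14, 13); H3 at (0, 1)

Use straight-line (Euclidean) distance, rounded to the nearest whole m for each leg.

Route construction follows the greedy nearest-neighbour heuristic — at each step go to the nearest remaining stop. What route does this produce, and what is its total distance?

Nearest-neighbour total = 53 m; route DC → V9 → M8 → K9 → N1 → H3 → DC.

From DC: distances to unvisited — V9=5, M8=8, K9=11, N1=13, H3=15. Nearest is V9 (5).
From V9: distances to unvisited — M8=9, N1=12, K9=13, H3=18. Nearest is M8 (9).
From M8: distances to unvisited — K9=4, N1=5, H3=12. Nearest is K9 (4).
From K9: distances to unvisited — N1=6, H3=8. Nearest is N1 (6).
From N1: distances to unvisited — H3=14. Nearest is H3 (14).
Return H3→DC: 15.
Total = 5 + 9 + 4 + 6 + 14 + 15 = 53.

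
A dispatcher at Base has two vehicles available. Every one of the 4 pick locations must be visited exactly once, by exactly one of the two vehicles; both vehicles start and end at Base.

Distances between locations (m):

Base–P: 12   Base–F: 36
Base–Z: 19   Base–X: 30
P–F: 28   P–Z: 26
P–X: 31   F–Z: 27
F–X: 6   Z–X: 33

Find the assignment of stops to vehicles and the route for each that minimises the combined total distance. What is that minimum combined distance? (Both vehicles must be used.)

106 m — the smallest possible combined total.

Try each way of splitting the stops between the two vehicles (each non-empty) and, for each split, find the best tour for each vehicle:
  {P} + {F, Z, X}: 24 + 82 = 106
  {F} + {P, Z, X}: 72 + 95 = 167
  {P, F} + {Z, X}: 76 + 82 = 158
  {Z} + {P, F, X}: 38 + 76 = 114
  {P, Z} + {F, X}: 57 + 72 = 129
  {F, Z} + {P, X}: 82 + 73 = 155
  … (7 splits in total)
Best: vehicle 1 Base → P → Base = 24; vehicle 2 Base → Z → F → X → Base = 82; combined 106.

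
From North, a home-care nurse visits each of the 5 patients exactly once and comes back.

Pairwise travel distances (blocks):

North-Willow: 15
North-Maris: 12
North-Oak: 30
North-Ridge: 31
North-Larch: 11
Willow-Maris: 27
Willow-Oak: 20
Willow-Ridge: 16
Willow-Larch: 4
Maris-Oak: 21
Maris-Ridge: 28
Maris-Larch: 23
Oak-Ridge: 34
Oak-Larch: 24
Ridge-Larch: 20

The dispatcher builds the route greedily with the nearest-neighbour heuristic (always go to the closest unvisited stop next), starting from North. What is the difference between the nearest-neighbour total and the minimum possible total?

From North: Larch=11, Maris=12, Willow=15, Oak=30, Ridge=31 → choose Larch (11).
From Larch: Willow=4, Ridge=20, Maris=23, Oak=24 → choose Willow (4).
From Willow: Ridge=16, Oak=20, Maris=27 → choose Ridge (16).
From Ridge: Maris=28, Oak=34 → choose Maris (28).
From Maris: Oak=21 → choose Oak (21).
NN route North → Larch → Willow → Ridge → Maris → Oak → North costs 110.
Optimal: North → Maris → Oak → Ridge → Willow → Larch → North costs 98 (by enumerating all 60 distinct tours).
Excess = 110 − 98 = 12.

Excess over optimum: 12 blocks.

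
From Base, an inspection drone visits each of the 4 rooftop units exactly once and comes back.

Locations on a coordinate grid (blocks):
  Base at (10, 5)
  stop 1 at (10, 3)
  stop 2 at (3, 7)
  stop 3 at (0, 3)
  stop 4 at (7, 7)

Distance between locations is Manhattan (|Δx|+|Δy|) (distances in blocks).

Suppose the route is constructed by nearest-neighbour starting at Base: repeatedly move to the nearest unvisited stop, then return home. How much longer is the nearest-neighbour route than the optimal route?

Base: stop 1=2, stop 4=5, stop 2=9, stop 3=12 ⇒ stop 1
stop 1: stop 4=7, stop 3=10, stop 2=11 ⇒ stop 4
stop 4: stop 2=4, stop 3=11 ⇒ stop 2
stop 2: stop 3=7 ⇒ stop 3
NN route Base → stop 1 → stop 4 → stop 2 → stop 3 → Base costs 32.
Optimal: Base → stop 1 → stop 3 → stop 2 → stop 4 → Base costs 28 (by enumerating all 12 distinct tours).
Excess = 32 − 28 = 4.

4 blocks longer than the optimal tour.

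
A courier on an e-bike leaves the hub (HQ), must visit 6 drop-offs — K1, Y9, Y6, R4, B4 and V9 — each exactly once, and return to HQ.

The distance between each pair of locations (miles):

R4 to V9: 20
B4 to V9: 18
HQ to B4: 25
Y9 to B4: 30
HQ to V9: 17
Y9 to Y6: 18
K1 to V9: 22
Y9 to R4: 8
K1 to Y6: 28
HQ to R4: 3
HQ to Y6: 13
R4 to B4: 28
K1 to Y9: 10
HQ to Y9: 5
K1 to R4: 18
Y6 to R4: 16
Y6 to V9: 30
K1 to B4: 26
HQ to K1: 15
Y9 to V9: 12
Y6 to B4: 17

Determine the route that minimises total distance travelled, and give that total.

With 6 stops there are 6!/2 = 360 distinct round trips (a route and its reverse cost the same).
HQ-K1-Y9-Y6-R4-B4-V9-HQ: 15+10+18+16+28+18+17 = 122
HQ-K1-Y9-Y6-R4-V9-B4-HQ: 15+10+18+16+20+18+25 = 122
HQ-K1-Y9-Y6-B4-R4-V9-HQ: 15+10+18+17+28+20+17 = 125
HQ-K1-Y9-Y6-B4-V9-R4-HQ: 15+10+18+17+18+20+3 = 101
HQ-K1-Y9-Y6-V9-R4-B4-HQ: 15+10+18+30+20+28+25 = 146
HQ-K1-Y9-Y6-V9-B4-R4-HQ: 15+10+18+30+18+28+3 = 122
HQ-K1-Y9-R4-Y6-B4-V9-HQ: 15+10+8+16+17+18+17 = 101
HQ-K1-Y9-R4-Y6-V9-B4-HQ: 15+10+8+16+30+18+25 = 122
… (352 more)
HQ-K1-Y9-V9-B4-Y6-R4-HQ: 15+10+12+18+17+16+3 = 91  ← best
The minimum is 91.
One optimal route: HQ → K1 → Y9 → V9 → B4 → Y6 → R4 → HQ (or its reverse).

Minimum total distance: 91 miles.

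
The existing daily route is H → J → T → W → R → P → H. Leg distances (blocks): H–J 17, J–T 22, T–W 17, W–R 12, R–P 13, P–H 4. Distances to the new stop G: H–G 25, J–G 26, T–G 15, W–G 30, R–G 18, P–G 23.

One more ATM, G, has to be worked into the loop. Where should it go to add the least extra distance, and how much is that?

Adding 19 blocks by placing G on the J–T leg.

Insertion cost between consecutive stops i–j is d(i,G) + d(G,j) − d(i,j):
  between H and J: 25 + 26 − 17 = 34
  between J and T: 26 + 15 − 22 = 19
  between T and W: 15 + 30 − 17 = 28
  between W and R: 30 + 18 − 12 = 36
  between R and P: 18 + 23 − 13 = 28
  between P and H: 23 + 25 − 4 = 44
Cheapest insertion is between J and T, adding 19.
New total = 85 + 19 = 104.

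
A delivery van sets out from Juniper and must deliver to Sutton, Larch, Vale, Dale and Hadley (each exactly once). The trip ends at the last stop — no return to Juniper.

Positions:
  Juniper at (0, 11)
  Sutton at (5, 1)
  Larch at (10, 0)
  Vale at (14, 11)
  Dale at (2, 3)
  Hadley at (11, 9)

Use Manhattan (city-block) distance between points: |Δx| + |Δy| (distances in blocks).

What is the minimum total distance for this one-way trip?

Shortest open route: 36 blocks.

There are 5! = 120 possible orderings.
Juniper → Sutton → Larch → Vale → Dale → Hadley: 15+6+15+20+15 = 71
Juniper → Sutton → Larch → Vale → Hadley → Dale: 15+6+15+5+15 = 56
Juniper → Sutton → Larch → Dale → Vale → Hadley: 15+6+11+20+5 = 57
Juniper → Sutton → Larch → Dale → Hadley → Vale: 15+6+11+15+5 = 52
Juniper → Sutton → Larch → Hadley → Vale → Dale: 15+6+10+5+20 = 56
Juniper → Sutton → Larch → Hadley → Dale → Vale: 15+6+10+15+20 = 66
Juniper → Sutton → Vale → Larch → Dale → Hadley: 15+19+15+11+15 = 75
Juniper → Sutton → Vale → Larch → Hadley → Dale: 15+19+15+10+15 = 74
Juniper → Sutton → Vale → Dale → Larch → Hadley: 15+19+20+11+10 = 75
Juniper → Sutton → Vale → Dale → Hadley → Larch: 15+19+20+15+10 = 79
Juniper → Sutton → Vale → Hadley → Larch → Dale: 15+19+5+10+11 = 60
Juniper → Sutton → Vale → Hadley → Dale → Larch: 15+19+5+15+11 = 65
Juniper → Sutton → Dale → Larch → Vale → Hadley: 15+5+11+15+5 = 51
Juniper → Sutton → Dale → Larch → Hadley → Vale: 15+5+11+10+5 = 46
… (106 more)
Juniper → Dale → Sutton → Larch → Hadley → Vale: 10+5+6+10+5 = 36  ← best
The minimum is 36.
One shortest path: Juniper → Dale → Sutton → Larch → Hadley → Vale.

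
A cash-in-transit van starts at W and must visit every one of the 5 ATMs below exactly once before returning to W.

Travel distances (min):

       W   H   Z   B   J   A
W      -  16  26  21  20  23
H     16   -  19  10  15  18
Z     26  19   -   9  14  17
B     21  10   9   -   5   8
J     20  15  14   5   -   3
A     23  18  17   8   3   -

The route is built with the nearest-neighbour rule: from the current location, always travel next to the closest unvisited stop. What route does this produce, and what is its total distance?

Total distance 77 min via the nearest-neighbour route W → H → B → J → A → Z → W.

At W the remaining stops are H 16, J 20, B 21, A 23, Z 26; go to H.
At H the remaining stops are B 10, J 15, A 18, Z 19; go to B.
At B the remaining stops are J 5, A 8, Z 9; go to J.
At J the remaining stops are A 3, Z 14; go to A.
At A the remaining stops are Z 17; go to Z.
Return Z→W: 26.
Total = 16 + 10 + 5 + 3 + 17 + 26 = 77.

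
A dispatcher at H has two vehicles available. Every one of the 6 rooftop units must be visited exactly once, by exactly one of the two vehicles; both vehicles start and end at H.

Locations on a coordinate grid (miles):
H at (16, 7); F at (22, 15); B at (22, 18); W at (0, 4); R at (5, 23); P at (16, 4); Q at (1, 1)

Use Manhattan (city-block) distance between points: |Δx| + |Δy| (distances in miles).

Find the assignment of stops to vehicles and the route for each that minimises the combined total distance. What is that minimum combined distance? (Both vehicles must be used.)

Try each way of splitting the stops between the two vehicles (each non-empty) and, for each split, find the best tour for each vehicle:
  {F} + {B, W, R, P, Q}: 28 + 88 = 116
  {B} + {F, W, R, P, Q}: 34 + 88 = 122
  {F, B} + {W, R, P, Q}: 34 + 76 = 110
  {W} + {F, B, R, P, Q}: 38 + 86 = 124
  {F, W} + {B, R, P, Q}: 66 + 86 = 152
  {B, W} + {F, R, P, Q}: 72 + 86 = 158
  … (31 splits in total)
  {P} + {F, B, W, R, Q}: 6 + 88 = 94  ← best
Best: vehicle 1 H → P → H = 6; vehicle 2 H → F → B → R → W → Q → H = 88; combined 94.

94 miles — the smallest possible combined total.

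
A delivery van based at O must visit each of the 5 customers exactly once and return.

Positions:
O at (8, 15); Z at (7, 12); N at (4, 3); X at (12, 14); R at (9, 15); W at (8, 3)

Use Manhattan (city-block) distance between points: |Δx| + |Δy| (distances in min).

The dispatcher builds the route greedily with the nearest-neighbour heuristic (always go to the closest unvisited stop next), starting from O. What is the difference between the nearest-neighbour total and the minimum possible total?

O: R=1, Z=4, X=5, W=12, N=16 ⇒ R
R: X=4, Z=5, W=13, N=17 ⇒ X
X: Z=7, W=15, N=19 ⇒ Z
Z: W=10, N=12 ⇒ W
W: N=4 ⇒ N
NN route O → R → X → Z → W → N → O costs 42.
Optimal: O → Z → N → W → X → R → O costs 40 (by enumerating all 60 distinct tours).
Excess = 42 − 40 = 2.

Excess over optimum: 2 min.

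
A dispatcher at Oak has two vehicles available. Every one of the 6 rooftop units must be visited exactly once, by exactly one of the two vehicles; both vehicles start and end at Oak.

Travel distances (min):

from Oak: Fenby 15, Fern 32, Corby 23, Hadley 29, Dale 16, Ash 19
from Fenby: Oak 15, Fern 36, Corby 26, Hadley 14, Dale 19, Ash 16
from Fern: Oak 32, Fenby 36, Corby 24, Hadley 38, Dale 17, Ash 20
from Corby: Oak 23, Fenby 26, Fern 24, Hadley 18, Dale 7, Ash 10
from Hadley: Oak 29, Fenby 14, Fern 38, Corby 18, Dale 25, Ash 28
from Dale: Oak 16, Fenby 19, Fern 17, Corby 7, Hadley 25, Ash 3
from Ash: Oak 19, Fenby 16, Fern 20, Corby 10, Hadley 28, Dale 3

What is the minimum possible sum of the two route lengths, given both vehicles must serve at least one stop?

Check every non-empty split of the stops between the two vehicles; for each half take its own optimal tour:
  {Fenby} + {Fern, Corby, Hadley, Dale, Ash}: 30 + 109 = 139
  {Fern} + {Fenby, Corby, Hadley, Dale, Ash}: 64 + 76 = 140
  {Fenby, Fern} + {Corby, Hadley, Dale, Ash}: 83 + 76 = 159
  {Corby} + {Fenby, Fern, Hadley, Dale, Ash}: 46 + 106 = 152
  {Fenby, Corby} + {Fern, Hadley, Dale, Ash}: 64 + 106 = 170
  {Fern, Corby} + {Fenby, Hadley, Dale, Ash}: 79 + 76 = 155
  … (31 splits in total)
Best: vehicle 1 Oak → Fenby → Oak = 30; vehicle 2 Oak → Fern → Dale → Ash → Corby → Hadley → Oak = 109; combined 139.

139 min — the smallest possible combined total.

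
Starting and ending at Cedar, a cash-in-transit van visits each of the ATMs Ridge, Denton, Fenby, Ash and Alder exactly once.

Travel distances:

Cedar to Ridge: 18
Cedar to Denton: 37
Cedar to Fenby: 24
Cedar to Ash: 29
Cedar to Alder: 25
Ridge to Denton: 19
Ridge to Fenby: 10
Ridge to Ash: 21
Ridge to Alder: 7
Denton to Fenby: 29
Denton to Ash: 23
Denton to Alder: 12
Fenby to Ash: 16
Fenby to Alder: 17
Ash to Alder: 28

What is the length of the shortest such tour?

Minimum total distance: 100.

With 5 stops there are 5!/2 = 60 distinct round trips (a route and its reverse cost the same).
Cedar → Ridge → Denton → Fenby → Ash → Alder → Cedar: 18+19+29+16+28+25 = 135
Cedar → Ridge → Denton → Fenby → Alder → Ash → Cedar: 18+19+29+17+28+29 = 140
Cedar → Ridge → Denton → Ash → Fenby → Alder → Cedar: 18+19+23+16+17+25 = 118
Cedar → Ridge → Denton → Ash → Alder → Fenby → Cedar: 18+19+23+28+17+24 = 129
Cedar → Ridge → Denton → Alder → Fenby → Ash → Cedar: 18+19+12+17+16+29 = 111
Cedar → Ridge → Denton → Alder → Ash → Fenby → Cedar: 18+19+12+28+16+24 = 117
Cedar → Ridge → Fenby → Denton → Ash → Alder → Cedar: 18+10+29+23+28+25 = 133
Cedar → Ridge → Fenby → Denton → Alder → Ash → Cedar: 18+10+29+12+28+29 = 126
Cedar → Ridge → Fenby → Ash → Denton → Alder → Cedar: 18+10+16+23+12+25 = 104
Cedar → Ridge → Fenby → Ash → Alder → Denton → Cedar: 18+10+16+28+12+37 = 121
Cedar → Ridge → Fenby → Alder → Denton → Ash → Cedar: 18+10+17+12+23+29 = 109
Cedar → Ridge → Fenby → Alder → Ash → Denton → Cedar: 18+10+17+28+23+37 = 133
Cedar → Ridge → Ash → Denton → Fenby → Alder → Cedar: 18+21+23+29+17+25 = 133
Cedar → Ridge → Ash → Denton → Alder → Fenby → Cedar: 18+21+23+12+17+24 = 115
… (46 more)
Cedar → Ridge → Alder → Denton → Ash → Fenby → Cedar: 18+7+12+23+16+24 = 100  ← best
The minimum is 100.
One optimal route: Cedar → Ridge → Alder → Denton → Ash → Fenby → Cedar (or its reverse).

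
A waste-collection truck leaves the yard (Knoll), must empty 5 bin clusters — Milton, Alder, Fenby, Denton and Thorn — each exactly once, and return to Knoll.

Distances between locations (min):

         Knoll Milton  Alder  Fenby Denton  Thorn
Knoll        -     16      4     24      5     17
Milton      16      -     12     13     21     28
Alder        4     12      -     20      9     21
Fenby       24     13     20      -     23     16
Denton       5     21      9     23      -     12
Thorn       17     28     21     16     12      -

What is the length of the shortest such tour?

Knoll - Milton - Alder - Fenby - Denton - Thorn - Knoll: 16+12+20+23+12+17 = 100
Knoll - Milton - Alder - Fenby - Thorn - Denton - Knoll: 16+12+20+16+12+5 = 81
Knoll - Milton - Alder - Denton - Fenby - Thorn - Knoll: 16+12+9+23+16+17 = 93
Knoll - Milton - Alder - Denton - Thorn - Fenby - Knoll: 16+12+9+12+16+24 = 89
Knoll - Milton - Alder - Thorn - Fenby - Denton - Knoll: 16+12+21+16+23+5 = 93
Knoll - Milton - Alder - Thorn - Denton - Fenby - Knoll: 16+12+21+12+23+24 = 108
Knoll - Milton - Fenby - Alder - Denton - Thorn - Knoll: 16+13+20+9+12+17 = 87
Knoll - Milton - Fenby - Alder - Thorn - Denton - Knoll: 16+13+20+21+12+5 = 87
Knoll - Milton - Fenby - Denton - Alder - Thorn - Knoll: 16+13+23+9+21+17 = 99
Knoll - Milton - Fenby - Denton - Thorn - Alder - Knoll: 16+13+23+12+21+4 = 89
Knoll - Milton - Fenby - Thorn - Alder - Denton - Knoll: 16+13+16+21+9+5 = 80
Knoll - Milton - Fenby - Thorn - Denton - Alder - Knoll: 16+13+16+12+9+4 = 70
Knoll - Milton - Denton - Alder - Fenby - Thorn - Knoll: 16+21+9+20+16+17 = 99
Knoll - Milton - Denton - Alder - Thorn - Fenby - Knoll: 16+21+9+21+16+24 = 107
… (46 more)
Knoll - Alder - Milton - Fenby - Thorn - Denton - Knoll: 4+12+13+16+12+5 = 62  ← best
The minimum is 62.
One optimal route: Knoll → Alder → Milton → Fenby → Thorn → Denton → Knoll (or its reverse).

62 min — the shortest possible round trip.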